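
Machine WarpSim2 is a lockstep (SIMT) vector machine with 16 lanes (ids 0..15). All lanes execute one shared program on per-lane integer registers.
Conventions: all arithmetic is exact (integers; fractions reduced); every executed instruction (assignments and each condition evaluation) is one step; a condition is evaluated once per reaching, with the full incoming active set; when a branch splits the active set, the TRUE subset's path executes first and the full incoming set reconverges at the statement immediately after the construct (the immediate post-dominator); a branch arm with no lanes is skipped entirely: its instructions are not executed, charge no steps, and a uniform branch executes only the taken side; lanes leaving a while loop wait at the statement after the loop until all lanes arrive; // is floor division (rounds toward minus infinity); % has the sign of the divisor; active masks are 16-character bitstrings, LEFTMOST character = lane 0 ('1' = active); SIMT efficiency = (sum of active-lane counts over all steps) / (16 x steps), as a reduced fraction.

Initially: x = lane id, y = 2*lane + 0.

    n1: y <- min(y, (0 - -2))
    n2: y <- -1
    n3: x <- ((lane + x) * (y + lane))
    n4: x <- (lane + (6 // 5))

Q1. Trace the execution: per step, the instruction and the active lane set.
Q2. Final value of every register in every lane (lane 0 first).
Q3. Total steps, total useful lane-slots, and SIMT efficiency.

step 0: y <- min(y, (0 - -2))        1111111111111111
step 1: y <- -1                      1111111111111111
step 2: x <- ((lane + x) * (y + lane)) 1111111111111111
step 3: x <- (lane + (6 // 5))       1111111111111111

Answer: 4 steps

x: 1,2,3,4,5,6,7,8,9,10,11,12,13,14,15,16
y: -1,-1,-1,-1,-1,-1,-1,-1,-1,-1,-1,-1,-1,-1,-1,-1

steps = 4; useful = 64; efficiency = 64/64 = 1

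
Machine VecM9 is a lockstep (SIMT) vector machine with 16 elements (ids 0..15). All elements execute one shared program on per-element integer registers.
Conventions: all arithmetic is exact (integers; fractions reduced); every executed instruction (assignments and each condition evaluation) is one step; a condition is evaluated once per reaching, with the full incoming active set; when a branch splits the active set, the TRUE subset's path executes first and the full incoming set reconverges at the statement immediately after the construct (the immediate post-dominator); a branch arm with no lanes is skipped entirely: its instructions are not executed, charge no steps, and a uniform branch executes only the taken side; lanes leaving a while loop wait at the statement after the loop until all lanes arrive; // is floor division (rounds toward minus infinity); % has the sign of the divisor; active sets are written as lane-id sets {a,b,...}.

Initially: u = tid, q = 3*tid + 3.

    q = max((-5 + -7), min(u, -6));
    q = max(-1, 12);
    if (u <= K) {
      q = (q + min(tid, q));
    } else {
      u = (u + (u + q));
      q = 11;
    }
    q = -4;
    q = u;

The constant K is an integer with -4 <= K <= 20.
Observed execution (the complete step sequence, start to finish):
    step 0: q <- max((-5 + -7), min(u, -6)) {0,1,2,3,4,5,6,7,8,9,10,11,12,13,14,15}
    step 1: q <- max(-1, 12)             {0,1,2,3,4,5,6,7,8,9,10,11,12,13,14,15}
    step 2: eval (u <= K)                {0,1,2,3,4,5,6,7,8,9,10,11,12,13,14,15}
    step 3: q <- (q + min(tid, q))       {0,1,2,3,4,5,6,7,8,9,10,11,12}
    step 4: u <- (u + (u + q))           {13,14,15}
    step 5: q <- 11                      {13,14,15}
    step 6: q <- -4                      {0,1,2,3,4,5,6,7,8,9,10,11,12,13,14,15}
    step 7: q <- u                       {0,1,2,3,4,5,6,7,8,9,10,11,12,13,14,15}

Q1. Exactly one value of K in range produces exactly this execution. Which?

Answer: K = 12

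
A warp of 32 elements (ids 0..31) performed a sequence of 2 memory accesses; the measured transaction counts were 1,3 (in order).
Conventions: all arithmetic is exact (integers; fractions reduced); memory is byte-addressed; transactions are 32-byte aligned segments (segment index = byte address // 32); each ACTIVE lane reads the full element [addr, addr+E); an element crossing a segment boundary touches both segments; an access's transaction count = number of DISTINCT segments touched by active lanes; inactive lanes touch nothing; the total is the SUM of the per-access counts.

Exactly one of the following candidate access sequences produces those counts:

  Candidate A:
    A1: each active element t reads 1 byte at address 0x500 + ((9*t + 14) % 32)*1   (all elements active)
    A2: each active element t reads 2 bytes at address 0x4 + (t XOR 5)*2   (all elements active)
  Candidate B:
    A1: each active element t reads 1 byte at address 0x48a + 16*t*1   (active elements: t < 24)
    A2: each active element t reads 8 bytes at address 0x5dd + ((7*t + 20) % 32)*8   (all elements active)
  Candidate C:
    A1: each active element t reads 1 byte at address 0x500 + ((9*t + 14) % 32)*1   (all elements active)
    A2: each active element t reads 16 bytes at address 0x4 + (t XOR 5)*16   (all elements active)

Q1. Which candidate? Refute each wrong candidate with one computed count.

B: A1 gives 12 transactions, not 1
C: A2 gives 17 transactions, not 3
A: all counts match (1,3)

Answer: A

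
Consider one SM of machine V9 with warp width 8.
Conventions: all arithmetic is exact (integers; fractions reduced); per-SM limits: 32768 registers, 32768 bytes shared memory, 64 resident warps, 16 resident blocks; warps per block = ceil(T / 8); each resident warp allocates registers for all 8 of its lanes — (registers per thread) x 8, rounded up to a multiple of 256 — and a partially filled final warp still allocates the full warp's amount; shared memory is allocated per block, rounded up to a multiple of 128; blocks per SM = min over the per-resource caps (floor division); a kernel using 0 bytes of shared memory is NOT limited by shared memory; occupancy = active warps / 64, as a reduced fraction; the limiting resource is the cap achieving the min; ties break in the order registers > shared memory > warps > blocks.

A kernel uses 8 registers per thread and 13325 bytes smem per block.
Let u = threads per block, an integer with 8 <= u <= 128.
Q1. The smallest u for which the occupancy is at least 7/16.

Answer: u = 105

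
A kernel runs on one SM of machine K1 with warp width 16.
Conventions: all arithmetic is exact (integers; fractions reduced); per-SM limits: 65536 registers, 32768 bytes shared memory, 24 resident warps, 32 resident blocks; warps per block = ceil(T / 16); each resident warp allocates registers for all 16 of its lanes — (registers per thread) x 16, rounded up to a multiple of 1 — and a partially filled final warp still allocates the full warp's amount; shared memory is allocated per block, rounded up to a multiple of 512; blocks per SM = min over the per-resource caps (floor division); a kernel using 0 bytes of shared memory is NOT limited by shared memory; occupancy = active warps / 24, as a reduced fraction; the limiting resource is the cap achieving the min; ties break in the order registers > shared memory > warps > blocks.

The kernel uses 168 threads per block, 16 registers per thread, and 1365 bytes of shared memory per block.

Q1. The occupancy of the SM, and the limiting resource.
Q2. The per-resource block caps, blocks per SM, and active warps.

Answer: occupancy 11/12, limited by warps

registers: 23 blocks
shared memory: 21 blocks
warps: 2 blocks
blocks: 32 blocks

Answer: 2 blocks, 22 active warps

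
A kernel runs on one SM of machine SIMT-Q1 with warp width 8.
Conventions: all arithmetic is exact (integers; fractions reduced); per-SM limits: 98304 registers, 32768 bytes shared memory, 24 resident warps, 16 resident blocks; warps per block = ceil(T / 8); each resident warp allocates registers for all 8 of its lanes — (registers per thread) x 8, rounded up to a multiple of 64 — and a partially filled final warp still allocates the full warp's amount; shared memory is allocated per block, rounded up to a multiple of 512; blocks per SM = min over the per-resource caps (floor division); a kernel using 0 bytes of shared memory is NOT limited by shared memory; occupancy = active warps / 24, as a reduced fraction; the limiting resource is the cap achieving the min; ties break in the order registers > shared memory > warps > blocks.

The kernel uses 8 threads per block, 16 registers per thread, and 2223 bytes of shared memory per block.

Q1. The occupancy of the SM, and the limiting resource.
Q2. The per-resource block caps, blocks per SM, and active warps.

Answer: occupancy 1/2, limited by shared memory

registers: 768 blocks
shared memory: 12 blocks
warps: 24 blocks
blocks: 16 blocks

Answer: 12 blocks, 12 active warps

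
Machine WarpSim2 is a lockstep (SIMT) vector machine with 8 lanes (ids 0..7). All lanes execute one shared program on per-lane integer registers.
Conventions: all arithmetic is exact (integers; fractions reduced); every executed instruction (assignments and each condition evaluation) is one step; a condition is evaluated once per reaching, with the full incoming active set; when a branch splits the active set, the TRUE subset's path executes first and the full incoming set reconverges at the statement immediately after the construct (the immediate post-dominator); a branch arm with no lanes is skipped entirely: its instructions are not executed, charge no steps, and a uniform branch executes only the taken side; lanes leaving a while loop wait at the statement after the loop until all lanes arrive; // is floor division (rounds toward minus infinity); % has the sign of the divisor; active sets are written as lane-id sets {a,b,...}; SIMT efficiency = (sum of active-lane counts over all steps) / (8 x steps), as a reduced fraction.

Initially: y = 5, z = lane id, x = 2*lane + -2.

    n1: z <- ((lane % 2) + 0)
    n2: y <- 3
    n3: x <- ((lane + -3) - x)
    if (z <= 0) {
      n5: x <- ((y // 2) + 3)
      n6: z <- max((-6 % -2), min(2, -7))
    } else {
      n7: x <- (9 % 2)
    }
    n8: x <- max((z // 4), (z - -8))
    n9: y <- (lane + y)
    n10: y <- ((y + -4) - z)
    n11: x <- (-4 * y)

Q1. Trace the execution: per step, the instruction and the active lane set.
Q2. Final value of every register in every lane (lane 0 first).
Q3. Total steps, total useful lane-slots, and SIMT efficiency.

step 0: z <- ((lane % 2) + 0)        {0,1,2,3,4,5,6,7}
step 1: y <- 3                       {0,1,2,3,4,5,6,7}
step 2: x <- ((lane + -3) - x)       {0,1,2,3,4,5,6,7}
step 3: eval (z <= 0)                {0,1,2,3,4,5,6,7}
step 4: x <- ((y // 2) + 3)          {0,2,4,6}
step 5: z <- max((-6 % -2), min(2, -7)) {0,2,4,6}
step 6: x <- (9 % 2)                 {1,3,5,7}
step 7: x <- max((z // 4), (z - -8)) {0,1,2,3,4,5,6,7}
step 8: y <- (lane + y)              {0,1,2,3,4,5,6,7}
step 9: y <- ((y + -4) - z)          {0,1,2,3,4,5,6,7}
step 10: x <- (-4 * y)                {0,1,2,3,4,5,6,7}

Answer: 11 steps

y: -1,-1,1,1,3,3,5,5
z: 0,1,0,1,0,1,0,1
x: 4,4,-4,-4,-12,-12,-20,-20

steps = 11; useful = 76; efficiency = 76/88 = 19/22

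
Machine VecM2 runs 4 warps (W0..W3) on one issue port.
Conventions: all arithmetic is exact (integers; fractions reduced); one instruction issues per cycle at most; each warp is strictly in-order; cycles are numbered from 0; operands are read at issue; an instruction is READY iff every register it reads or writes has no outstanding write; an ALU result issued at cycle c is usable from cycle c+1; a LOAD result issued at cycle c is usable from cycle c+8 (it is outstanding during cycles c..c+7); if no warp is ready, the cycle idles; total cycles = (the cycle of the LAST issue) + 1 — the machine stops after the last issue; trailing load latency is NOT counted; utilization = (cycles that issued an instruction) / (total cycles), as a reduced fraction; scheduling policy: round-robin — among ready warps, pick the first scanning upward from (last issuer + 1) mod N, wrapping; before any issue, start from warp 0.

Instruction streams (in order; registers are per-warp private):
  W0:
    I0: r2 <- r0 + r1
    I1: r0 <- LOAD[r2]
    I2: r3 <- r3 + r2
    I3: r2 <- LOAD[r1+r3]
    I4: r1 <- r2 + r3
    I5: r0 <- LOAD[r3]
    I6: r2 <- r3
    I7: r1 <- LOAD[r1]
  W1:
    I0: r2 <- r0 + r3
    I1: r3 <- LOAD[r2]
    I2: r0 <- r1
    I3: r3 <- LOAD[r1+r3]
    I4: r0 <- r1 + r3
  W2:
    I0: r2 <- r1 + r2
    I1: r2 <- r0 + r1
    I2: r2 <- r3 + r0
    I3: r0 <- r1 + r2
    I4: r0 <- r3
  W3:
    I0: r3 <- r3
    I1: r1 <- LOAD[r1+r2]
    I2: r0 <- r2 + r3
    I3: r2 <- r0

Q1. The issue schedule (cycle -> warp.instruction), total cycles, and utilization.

cycle 0: W0.I0
cycle 1: W1.I0
cycle 2: W2.I0
cycle 3: W3.I0
cycle 4: W0.I1
cycle 5: W1.I1
cycle 6: W2.I1
cycle 7: W3.I1
cycle 8: W0.I2
cycle 9: W1.I2
cycle 10: W2.I2
cycle 11: W3.I2
cycle 12: W0.I3
cycle 13: W1.I3
cycle 14: W2.I3
cycle 15: W3.I3
cycle 16: W2.I4
cycle 17: idle
cycle 18: idle
cycle 19: idle
cycle 20: W0.I4
cycle 21: W1.I4
cycle 22: W0.I5
cycle 23: W0.I6
cycle 24: W0.I7

Answer: 25 cycles, utilization 22/25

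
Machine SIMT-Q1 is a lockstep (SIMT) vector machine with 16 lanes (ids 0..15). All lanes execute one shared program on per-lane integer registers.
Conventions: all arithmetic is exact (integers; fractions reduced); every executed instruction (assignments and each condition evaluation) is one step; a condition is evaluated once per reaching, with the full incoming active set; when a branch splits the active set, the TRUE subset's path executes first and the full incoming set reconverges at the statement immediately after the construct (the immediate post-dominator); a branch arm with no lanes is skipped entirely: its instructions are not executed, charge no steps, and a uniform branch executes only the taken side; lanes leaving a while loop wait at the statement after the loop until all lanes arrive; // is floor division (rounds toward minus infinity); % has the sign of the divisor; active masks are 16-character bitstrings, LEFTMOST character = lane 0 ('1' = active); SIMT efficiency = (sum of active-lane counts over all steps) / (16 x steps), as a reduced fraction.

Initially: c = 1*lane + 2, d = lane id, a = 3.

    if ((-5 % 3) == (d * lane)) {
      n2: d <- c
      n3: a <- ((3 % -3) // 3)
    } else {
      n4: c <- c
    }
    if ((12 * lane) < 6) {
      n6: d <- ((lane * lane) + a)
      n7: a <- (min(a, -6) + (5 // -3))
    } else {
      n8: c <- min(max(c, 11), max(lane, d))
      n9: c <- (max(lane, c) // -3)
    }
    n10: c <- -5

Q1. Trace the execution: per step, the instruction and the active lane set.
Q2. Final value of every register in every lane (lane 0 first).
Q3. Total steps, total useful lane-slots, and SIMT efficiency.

step 0: eval ((-5 % 3) == (d * lane)) 1111111111111111
step 1: d <- c                       0100000000000000
step 2: a <- ((3 % -3) // 3)         0100000000000000
step 3: c <- c                       1011111111111111
step 4: eval ((12 * lane) < 6)       1111111111111111
step 5: d <- ((lane * lane) + a)     1000000000000000
step 6: a <- (min(a, -6) + (5 // -3)) 1000000000000000
step 7: c <- min(max(c, 11), max(lane, d)) 0111111111111111
step 8: c <- (max(lane, c) // -3)    0111111111111111
step 9: c <- -5                      1111111111111111

Answer: 10 steps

c: -5,-5,-5,-5,-5,-5,-5,-5,-5,-5,-5,-5,-5,-5,-5,-5
d: 3,3,2,3,4,5,6,7,8,9,10,11,12,13,14,15
a: -8,0,3,3,3,3,3,3,3,3,3,3,3,3,3,3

steps = 10; useful = 97; efficiency = 97/160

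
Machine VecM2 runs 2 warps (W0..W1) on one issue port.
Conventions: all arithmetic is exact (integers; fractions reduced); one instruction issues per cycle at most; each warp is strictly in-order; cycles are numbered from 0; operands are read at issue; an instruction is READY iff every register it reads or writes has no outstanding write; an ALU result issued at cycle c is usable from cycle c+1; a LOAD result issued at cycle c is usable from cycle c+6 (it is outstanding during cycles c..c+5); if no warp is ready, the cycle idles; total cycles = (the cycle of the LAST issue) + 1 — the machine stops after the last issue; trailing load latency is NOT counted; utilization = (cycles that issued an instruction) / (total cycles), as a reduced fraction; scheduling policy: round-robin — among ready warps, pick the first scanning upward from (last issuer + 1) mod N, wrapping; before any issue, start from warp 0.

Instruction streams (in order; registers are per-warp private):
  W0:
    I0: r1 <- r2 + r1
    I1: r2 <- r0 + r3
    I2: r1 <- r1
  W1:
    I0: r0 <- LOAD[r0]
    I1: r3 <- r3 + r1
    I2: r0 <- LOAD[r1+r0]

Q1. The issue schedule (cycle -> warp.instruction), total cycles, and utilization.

cycle 0: W0.I0
cycle 1: W1.I0
cycle 2: W0.I1
cycle 3: W1.I1
cycle 4: W0.I2
cycle 5: idle
cycle 6: idle
cycle 7: W1.I2

Answer: 8 cycles, utilization 3/4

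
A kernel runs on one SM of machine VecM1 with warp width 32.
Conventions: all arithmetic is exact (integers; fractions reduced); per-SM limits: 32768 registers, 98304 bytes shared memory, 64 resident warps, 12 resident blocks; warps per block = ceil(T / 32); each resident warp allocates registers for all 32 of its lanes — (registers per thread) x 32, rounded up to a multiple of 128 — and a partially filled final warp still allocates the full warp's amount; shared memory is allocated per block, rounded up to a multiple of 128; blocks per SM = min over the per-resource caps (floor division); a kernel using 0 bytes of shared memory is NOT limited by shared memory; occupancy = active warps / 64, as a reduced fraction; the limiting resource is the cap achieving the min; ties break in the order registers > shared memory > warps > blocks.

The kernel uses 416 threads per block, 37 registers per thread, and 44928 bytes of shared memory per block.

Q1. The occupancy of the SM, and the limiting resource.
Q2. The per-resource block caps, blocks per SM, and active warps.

Answer: occupancy 13/64, limited by registers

registers: 1 block
shared memory: 2 blocks
warps: 4 blocks
blocks: 12 blocks

Answer: 1 block, 13 active warps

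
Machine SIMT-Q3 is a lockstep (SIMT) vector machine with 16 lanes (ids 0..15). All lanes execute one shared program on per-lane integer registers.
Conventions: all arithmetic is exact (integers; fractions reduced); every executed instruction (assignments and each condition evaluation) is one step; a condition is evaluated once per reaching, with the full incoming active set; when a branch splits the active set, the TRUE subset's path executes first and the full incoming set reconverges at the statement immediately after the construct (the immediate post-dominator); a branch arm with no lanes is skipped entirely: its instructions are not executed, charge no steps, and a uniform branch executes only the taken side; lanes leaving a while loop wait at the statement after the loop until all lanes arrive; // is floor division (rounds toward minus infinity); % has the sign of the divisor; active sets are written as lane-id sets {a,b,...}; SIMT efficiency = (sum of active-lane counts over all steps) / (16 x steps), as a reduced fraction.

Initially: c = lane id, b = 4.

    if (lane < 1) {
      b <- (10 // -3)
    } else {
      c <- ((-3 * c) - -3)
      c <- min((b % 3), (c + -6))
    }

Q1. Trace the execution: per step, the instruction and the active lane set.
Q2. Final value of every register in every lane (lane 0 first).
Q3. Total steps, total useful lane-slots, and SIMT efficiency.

step 0: eval (lane < 1)              {0,1,2,3,4,5,6,7,8,9,10,11,12,13,14,15}
step 1: b <- (10 // -3)              {0}
step 2: c <- ((-3 * c) - -3)         {1,2,3,4,5,6,7,8,9,10,11,12,13,14,15}
step 3: c <- min((b % 3), (c + -6))  {1,2,3,4,5,6,7,8,9,10,11,12,13,14,15}

Answer: 4 steps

c: 0,-6,-9,-12,-15,-18,-21,-24,-27,-30,-33,-36,-39,-42,-45,-48
b: -4,4,4,4,4,4,4,4,4,4,4,4,4,4,4,4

steps = 4; useful = 47; efficiency = 47/64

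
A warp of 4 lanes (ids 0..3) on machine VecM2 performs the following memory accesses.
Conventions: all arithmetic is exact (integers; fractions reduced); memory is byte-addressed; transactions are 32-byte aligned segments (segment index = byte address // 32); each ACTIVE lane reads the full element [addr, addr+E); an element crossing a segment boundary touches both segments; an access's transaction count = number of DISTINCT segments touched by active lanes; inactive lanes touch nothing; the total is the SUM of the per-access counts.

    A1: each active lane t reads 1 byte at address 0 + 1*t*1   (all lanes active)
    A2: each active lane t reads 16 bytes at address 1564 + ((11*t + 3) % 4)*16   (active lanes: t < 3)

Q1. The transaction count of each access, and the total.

A1: 1 transaction
A2: 2 transactions

Answer: 1,2; total 3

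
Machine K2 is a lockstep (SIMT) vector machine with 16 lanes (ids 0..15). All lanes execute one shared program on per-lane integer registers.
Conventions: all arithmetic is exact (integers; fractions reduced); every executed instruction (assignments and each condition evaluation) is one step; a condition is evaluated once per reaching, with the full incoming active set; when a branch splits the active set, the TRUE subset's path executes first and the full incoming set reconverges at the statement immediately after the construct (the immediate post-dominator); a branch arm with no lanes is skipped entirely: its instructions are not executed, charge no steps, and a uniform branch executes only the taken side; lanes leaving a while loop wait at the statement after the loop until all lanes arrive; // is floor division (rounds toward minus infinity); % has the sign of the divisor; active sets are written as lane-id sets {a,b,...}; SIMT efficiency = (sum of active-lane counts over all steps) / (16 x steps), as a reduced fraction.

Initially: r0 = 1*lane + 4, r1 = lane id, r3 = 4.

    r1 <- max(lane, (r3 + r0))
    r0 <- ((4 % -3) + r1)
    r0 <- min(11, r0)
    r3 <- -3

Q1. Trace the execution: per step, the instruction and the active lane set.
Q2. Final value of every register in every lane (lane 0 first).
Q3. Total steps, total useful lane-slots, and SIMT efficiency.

step 0: r1 <- max(lane, (r3 + r0))   {0,1,2,3,4,5,6,7,8,9,10,11,12,13,14,15}
step 1: r0 <- ((4 % -3) + r1)        {0,1,2,3,4,5,6,7,8,9,10,11,12,13,14,15}
step 2: r0 <- min(11, r0)            {0,1,2,3,4,5,6,7,8,9,10,11,12,13,14,15}
step 3: r3 <- -3                     {0,1,2,3,4,5,6,7,8,9,10,11,12,13,14,15}

Answer: 4 steps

r0: 6,7,8,9,10,11,11,11,11,11,11,11,11,11,11,11
r1: 8,9,10,11,12,13,14,15,16,17,18,19,20,21,22,23
r3: -3,-3,-3,-3,-3,-3,-3,-3,-3,-3,-3,-3,-3,-3,-3,-3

steps = 4; useful = 64; efficiency = 64/64 = 1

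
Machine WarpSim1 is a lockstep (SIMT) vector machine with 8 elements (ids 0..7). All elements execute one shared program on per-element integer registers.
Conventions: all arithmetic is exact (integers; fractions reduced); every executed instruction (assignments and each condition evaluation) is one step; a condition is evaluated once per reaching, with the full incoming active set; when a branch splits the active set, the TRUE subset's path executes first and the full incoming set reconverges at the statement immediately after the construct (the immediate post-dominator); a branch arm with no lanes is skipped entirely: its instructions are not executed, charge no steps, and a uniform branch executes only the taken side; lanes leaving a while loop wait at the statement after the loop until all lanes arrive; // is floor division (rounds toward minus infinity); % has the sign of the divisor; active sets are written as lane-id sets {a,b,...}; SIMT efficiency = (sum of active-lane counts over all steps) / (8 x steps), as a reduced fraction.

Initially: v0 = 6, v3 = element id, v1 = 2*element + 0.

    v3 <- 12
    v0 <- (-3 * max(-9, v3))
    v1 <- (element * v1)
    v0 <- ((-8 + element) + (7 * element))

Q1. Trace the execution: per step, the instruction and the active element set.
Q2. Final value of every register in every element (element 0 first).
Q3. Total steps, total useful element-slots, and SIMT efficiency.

step 0: v3 <- 12                     {0,1,2,3,4,5,6,7}
step 1: v0 <- (-3 * max(-9, v3))     {0,1,2,3,4,5,6,7}
step 2: v1 <- (element * v1)         {0,1,2,3,4,5,6,7}
step 3: v0 <- ((-8 + element) + (7 * element)) {0,1,2,3,4,5,6,7}

Answer: 4 steps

v0: -8,0,8,16,24,32,40,48
v3: 12,12,12,12,12,12,12,12
v1: 0,2,8,18,32,50,72,98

steps = 4; useful = 32; efficiency = 32/32 = 1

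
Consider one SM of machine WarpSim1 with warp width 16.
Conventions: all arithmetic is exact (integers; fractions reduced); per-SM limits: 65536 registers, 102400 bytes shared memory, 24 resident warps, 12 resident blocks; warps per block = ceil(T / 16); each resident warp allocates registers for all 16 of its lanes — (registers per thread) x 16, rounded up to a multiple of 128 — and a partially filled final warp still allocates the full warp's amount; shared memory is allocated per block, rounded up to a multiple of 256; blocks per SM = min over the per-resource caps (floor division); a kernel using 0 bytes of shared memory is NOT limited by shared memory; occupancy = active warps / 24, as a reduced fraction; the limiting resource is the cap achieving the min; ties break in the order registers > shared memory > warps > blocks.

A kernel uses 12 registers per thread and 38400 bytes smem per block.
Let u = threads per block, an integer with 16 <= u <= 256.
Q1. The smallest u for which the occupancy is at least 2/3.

Answer: u = 113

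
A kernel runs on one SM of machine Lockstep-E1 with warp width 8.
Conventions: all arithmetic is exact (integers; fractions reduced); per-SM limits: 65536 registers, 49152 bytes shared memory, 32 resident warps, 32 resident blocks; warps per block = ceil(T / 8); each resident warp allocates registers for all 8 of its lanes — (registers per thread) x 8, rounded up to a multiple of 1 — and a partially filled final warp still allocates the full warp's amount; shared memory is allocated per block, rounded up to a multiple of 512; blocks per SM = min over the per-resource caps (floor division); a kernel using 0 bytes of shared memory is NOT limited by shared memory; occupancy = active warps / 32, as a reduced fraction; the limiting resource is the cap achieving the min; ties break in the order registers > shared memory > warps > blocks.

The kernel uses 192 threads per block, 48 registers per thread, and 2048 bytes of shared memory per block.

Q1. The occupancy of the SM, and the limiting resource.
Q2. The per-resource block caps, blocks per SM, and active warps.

Answer: occupancy 3/4, limited by warps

registers: 7 blocks
shared memory: 24 blocks
warps: 1 block
blocks: 32 blocks

Answer: 1 block, 24 active warps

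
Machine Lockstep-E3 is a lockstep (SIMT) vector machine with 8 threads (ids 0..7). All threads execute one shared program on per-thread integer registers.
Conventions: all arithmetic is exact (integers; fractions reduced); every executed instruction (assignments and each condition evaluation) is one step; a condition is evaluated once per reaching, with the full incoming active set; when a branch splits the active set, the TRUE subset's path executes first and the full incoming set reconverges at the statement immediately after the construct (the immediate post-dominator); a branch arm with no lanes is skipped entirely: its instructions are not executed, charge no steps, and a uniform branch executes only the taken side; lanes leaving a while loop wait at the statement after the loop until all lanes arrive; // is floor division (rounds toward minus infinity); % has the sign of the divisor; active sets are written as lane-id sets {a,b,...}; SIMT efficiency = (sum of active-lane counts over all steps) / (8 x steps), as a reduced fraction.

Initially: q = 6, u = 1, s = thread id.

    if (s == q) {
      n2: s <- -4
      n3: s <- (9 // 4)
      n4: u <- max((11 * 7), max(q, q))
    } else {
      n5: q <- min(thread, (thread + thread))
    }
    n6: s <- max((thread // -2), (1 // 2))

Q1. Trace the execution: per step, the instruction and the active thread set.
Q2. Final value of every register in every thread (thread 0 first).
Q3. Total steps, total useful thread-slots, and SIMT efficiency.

step 0: eval (s == q)                {0,1,2,3,4,5,6,7}
step 1: s <- -4                      {6}
step 2: s <- (9 // 4)                {6}
step 3: u <- max((11 * 7), max(q, q)) {6}
step 4: q <- min(thread, (thread + thread)) {0,1,2,3,4,5,7}
step 5: s <- max((thread // -2), (1 // 2)) {0,1,2,3,4,5,6,7}

Answer: 6 steps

q: 0,1,2,3,4,5,6,7
u: 1,1,1,1,1,1,77,1
s: 0,0,0,0,0,0,0,0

steps = 6; useful = 26; efficiency = 26/48 = 13/24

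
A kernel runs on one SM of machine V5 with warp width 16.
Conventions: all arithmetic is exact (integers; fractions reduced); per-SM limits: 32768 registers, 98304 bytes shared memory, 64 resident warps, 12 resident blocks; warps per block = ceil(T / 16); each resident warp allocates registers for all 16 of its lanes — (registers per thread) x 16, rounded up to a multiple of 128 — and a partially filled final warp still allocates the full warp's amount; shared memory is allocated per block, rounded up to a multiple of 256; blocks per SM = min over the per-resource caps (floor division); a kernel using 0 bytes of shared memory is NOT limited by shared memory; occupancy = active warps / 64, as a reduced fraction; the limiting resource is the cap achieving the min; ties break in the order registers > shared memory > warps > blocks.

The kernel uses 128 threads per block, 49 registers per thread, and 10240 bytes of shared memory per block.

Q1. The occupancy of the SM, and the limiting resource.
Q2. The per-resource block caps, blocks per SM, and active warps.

Answer: occupancy 1/2, limited by registers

registers: 4 blocks
shared memory: 9 blocks
warps: 8 blocks
blocks: 12 blocks

Answer: 4 blocks, 32 active warps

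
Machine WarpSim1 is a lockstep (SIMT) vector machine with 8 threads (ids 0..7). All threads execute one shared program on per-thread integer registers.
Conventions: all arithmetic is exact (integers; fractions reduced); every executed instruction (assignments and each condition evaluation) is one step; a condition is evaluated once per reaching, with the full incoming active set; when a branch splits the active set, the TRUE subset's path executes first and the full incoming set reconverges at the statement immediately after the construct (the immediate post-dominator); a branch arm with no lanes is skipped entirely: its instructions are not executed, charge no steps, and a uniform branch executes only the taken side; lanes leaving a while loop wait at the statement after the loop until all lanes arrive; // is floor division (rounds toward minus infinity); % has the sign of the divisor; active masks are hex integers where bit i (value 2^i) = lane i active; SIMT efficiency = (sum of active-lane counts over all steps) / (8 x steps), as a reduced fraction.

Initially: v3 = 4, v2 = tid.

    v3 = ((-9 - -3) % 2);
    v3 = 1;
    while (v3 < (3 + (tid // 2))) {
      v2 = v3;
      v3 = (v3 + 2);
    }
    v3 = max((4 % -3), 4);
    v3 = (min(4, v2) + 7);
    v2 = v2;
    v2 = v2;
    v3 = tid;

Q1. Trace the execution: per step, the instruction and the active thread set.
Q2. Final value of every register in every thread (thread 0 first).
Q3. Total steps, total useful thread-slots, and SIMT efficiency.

step 0: v3 <- ((-9 - -3) % 2)        0xff
step 1: v3 <- 1                      0xff
step 2: eval (v3 < (3 + (tid // 2))) 0xff
step 3: v2 <- v3                     0xff
step 4: v3 <- (v3 + 2)               0xff
step 5: eval (v3 < (3 + (tid // 2))) 0xff
step 6: v2 <- v3                     0xfc
step 7: v3 <- (v3 + 2)               0xfc
step 8: eval (v3 < (3 + (tid // 2))) 0xfc
step 9: v2 <- v3                     0xc0
step 10: v3 <- (v3 + 2)               0xc0
step 11: eval (v3 < (3 + (tid // 2))) 0xc0
step 12: v3 <- max((4 % -3), 4)       0xff
step 13: v3 <- (min(4, v2) + 7)       0xff
step 14: v2 <- v2                     0xff
step 15: v2 <- v2                     0xff
step 16: v3 <- tid                    0xff

Answer: 17 steps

v3: 0,1,2,3,4,5,6,7
v2: 1,1,3,3,3,3,5,5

steps = 17; useful = 112; efficiency = 112/136 = 14/17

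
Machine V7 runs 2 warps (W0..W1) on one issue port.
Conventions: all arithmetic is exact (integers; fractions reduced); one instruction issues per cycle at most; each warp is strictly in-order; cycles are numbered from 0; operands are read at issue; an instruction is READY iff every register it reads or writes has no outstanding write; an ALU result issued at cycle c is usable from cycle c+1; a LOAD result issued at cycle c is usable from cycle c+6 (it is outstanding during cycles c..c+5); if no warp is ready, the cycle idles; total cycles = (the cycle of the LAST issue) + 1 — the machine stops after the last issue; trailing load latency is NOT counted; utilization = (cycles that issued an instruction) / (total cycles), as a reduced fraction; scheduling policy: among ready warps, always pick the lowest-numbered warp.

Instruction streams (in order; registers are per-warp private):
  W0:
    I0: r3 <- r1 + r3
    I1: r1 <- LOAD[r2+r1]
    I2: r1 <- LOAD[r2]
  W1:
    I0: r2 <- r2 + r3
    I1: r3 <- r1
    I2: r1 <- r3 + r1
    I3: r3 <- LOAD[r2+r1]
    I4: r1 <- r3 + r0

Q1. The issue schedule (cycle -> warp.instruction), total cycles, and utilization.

cycle 0: W0.I0
cycle 1: W0.I1
cycle 2: W1.I0
cycle 3: W1.I1
cycle 4: W1.I2
cycle 5: W1.I3
cycle 6: idle
cycle 7: W0.I2
cycle 8: idle
cycle 9: idle
cycle 10: idle
cycle 11: W1.I4

Answer: 12 cycles, utilization 2/3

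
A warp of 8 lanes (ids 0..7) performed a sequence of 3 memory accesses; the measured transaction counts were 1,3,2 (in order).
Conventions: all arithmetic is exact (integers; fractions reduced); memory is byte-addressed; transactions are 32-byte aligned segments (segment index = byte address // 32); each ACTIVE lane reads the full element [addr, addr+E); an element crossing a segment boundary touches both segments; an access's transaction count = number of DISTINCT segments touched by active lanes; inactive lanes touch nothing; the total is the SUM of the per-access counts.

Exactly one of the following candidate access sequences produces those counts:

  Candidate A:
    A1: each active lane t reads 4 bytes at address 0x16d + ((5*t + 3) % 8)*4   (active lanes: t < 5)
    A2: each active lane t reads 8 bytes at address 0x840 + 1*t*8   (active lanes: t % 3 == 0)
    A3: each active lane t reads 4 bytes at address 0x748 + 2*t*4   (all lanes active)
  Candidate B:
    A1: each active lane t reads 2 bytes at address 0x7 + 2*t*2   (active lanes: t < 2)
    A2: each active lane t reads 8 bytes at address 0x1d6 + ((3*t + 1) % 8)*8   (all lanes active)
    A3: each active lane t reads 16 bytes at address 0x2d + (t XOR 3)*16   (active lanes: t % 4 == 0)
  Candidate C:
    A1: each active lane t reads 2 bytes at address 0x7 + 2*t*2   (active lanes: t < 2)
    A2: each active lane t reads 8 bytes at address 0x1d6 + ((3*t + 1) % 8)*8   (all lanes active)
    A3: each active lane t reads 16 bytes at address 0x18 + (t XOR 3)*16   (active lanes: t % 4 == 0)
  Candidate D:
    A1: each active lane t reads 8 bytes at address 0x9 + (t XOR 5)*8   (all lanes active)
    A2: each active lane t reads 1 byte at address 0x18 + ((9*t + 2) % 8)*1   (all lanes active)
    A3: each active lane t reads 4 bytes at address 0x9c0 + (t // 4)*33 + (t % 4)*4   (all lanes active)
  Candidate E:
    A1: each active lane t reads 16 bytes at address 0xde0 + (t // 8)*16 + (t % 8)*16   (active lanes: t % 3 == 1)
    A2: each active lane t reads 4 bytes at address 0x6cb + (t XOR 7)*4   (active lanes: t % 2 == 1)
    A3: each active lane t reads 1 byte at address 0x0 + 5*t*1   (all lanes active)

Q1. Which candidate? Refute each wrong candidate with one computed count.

A: A1 gives 2 transactions, not 1
B: A3 gives 4 transactions, not 2
D: A1 gives 3 transactions, not 1
E: A1 gives 3 transactions, not 1
C: all counts match (1,3,2)

Answer: C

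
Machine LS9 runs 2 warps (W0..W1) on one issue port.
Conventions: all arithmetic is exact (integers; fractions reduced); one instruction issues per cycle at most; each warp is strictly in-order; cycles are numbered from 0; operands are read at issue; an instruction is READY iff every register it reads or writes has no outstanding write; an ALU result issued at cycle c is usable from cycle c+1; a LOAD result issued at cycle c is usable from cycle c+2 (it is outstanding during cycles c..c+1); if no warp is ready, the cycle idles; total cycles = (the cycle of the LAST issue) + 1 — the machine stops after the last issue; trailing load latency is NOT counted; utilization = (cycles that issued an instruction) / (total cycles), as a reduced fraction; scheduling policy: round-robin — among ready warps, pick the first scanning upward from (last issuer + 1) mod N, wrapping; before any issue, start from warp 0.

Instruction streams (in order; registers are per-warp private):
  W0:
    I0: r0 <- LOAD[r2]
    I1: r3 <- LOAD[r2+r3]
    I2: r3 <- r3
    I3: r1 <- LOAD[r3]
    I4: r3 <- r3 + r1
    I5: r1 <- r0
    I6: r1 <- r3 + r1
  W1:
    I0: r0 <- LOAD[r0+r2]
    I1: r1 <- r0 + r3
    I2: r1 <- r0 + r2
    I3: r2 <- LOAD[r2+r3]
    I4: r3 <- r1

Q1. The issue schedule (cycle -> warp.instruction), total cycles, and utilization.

cycle 0: W0.I0
cycle 1: W1.I0
cycle 2: W0.I1
cycle 3: W1.I1
cycle 4: W0.I2
cycle 5: W1.I2
cycle 6: W0.I3
cycle 7: W1.I3
cycle 8: W0.I4
cycle 9: W1.I4
cycle 10: W0.I5
cycle 11: W0.I6

Answer: 12 cycles, utilization 1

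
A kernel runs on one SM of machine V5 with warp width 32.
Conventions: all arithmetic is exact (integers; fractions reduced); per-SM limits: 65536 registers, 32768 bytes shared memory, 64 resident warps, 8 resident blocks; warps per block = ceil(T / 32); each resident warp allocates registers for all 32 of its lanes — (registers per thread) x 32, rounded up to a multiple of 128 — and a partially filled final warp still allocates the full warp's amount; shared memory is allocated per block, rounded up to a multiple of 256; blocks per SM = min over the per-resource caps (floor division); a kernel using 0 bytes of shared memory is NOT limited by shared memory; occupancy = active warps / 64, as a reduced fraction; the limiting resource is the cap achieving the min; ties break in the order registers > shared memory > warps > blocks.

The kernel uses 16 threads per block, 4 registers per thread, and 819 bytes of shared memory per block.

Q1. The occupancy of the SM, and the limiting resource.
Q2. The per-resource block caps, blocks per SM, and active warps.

Answer: occupancy 1/8, limited by blocks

registers: 512 blocks
shared memory: 32 blocks
warps: 64 blocks
blocks: 8 blocks

Answer: 8 blocks, 8 active warps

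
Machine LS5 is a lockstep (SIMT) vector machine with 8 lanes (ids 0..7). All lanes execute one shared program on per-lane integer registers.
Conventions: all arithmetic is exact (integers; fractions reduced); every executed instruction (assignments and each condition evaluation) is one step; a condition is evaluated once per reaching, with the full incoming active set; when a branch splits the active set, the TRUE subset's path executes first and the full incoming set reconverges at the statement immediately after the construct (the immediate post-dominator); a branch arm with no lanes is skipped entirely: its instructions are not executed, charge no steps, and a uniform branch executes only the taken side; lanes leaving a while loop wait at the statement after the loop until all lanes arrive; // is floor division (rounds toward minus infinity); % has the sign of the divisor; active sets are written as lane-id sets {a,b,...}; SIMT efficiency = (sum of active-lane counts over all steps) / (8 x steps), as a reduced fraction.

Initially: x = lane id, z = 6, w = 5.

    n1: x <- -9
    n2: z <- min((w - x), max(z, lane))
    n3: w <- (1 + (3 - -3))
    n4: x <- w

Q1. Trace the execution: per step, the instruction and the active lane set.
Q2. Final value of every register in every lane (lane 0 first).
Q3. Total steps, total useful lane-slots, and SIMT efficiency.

step 0: x <- -9                      {0,1,2,3,4,5,6,7}
step 1: z <- min((w - x), max(z, lane)) {0,1,2,3,4,5,6,7}
step 2: w <- (1 + (3 - -3))          {0,1,2,3,4,5,6,7}
step 3: x <- w                       {0,1,2,3,4,5,6,7}

Answer: 4 steps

x: 7,7,7,7,7,7,7,7
z: 6,6,6,6,6,6,6,7
w: 7,7,7,7,7,7,7,7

steps = 4; useful = 32; efficiency = 32/32 = 1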